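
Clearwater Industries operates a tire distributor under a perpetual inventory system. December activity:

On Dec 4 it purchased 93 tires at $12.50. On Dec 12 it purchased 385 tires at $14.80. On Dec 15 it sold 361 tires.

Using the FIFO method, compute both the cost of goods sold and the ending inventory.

COGS = $5,128.90; ending inventory = $1,731.60

Dec 15, 361 sold [FIFO — oldest first]: 93 @ $12.50 + 268 @ $14.80 = $5,128.90
Ending inventory: 117 @ $14.80 = $1,731.60
Check: goods available $6,860.50 = COGS $5,128.90 + ending $1,731.60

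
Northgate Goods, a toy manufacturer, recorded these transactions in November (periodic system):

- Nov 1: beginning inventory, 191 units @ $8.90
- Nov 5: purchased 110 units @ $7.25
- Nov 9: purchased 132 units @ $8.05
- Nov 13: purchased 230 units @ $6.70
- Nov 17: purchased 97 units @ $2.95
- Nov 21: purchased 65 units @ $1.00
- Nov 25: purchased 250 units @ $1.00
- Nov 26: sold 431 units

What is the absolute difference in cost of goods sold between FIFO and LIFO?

$2,815.45

FIFO COGS: 191 @ $8.90 + 110 @ $7.25 + 130 @ $8.05 = $3,543.90
LIFO COGS: 250 @ $1.00 + 65 @ $1.00 + 97 @ $2.95 + 19 @ $6.70 = $728.45
Difference = |$3,543.90 − $728.45| = $2,815.45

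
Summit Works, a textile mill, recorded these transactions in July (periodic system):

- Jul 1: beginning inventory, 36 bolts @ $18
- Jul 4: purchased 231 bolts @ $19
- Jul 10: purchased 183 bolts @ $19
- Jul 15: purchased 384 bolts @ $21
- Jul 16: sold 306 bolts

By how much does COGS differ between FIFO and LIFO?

FIFO COGS: 36 @ $18 + 231 @ $19 + 39 @ $19 = $5,778
LIFO COGS: 306 @ $21 = $6,426
Difference = |$5,778 − $6,426| = $648

$648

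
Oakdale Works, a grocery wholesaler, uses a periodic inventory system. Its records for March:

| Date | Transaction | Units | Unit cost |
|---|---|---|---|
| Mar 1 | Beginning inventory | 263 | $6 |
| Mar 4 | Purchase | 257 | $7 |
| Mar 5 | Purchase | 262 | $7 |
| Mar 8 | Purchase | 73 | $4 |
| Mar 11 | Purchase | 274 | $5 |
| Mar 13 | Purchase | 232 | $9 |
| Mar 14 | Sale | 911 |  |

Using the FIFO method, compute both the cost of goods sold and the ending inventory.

Mar 14, 911 sold [FIFO — oldest first]: 263 @ $6 + 257 @ $7 + 262 @ $7 + 73 @ $4 + 56 @ $5 = $5,783
Ending inventory: 218 @ $5 + 232 @ $9 = $3,178
Check: goods available $8,961 = COGS $5,783 + ending $3,178

COGS = $5,783; ending inventory = $3,178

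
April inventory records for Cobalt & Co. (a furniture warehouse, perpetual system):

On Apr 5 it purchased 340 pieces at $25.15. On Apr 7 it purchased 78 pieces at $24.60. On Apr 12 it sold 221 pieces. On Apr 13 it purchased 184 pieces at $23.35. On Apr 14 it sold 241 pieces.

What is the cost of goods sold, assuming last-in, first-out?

COGS = $11,245.20

Apr 12, 221 sold [LIFO — newest first]: 78 @ $24.60 + 143 @ $25.15 = $5,515.25
Apr 14, 241 sold [LIFO — newest first]: 184 @ $23.35 + 57 @ $25.15 = $5,729.95
Total COGS = $5,515.25 + $5,729.95 = $11,245.20
Ending inventory: 140 @ $25.15 = $3,521.00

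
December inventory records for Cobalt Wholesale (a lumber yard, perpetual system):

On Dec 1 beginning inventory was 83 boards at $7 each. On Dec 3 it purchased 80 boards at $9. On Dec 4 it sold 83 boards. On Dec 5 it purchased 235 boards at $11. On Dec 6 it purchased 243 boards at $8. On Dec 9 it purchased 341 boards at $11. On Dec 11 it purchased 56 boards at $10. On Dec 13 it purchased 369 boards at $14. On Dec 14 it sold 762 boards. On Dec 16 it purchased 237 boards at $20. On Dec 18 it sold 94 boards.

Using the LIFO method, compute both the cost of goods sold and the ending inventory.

COGS = $12,054; ending inventory = $7,993

Dec 4, 83 sold [LIFO — newest first]: 80 @ $9 + 3 @ $7 = $741
Dec 14, 762 sold [LIFO — newest first]: 369 @ $14 + 56 @ $10 + 337 @ $11 = $9,433
Dec 18, 94 sold [LIFO — newest first]: 94 @ $20 = $1,880
Total COGS = $741 + $9,433 + $1,880 = $12,054
Ending inventory: 80 @ $7 + 235 @ $11 + 243 @ $8 + 4 @ $11 + 143 @ $20 = $7,993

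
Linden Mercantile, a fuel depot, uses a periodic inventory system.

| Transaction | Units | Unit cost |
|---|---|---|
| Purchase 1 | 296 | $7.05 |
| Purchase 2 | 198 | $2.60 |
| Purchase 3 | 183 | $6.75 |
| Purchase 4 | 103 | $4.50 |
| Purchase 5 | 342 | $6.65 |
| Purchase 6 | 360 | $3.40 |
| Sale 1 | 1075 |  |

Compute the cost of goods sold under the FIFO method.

COGS = $6,262.10

Sale 1 (1075) [FIFO — oldest first]: 296 @ $7.05 + 198 @ $2.60 + 183 @ $6.75 + 103 @ $4.50 + 295 @ $6.65 = $6,262.10
Ending inventory: 47 @ $6.65 + 360 @ $3.40 = $1,536.55
Check: goods available $7,798.65 = COGS $6,262.10 + ending $1,536.55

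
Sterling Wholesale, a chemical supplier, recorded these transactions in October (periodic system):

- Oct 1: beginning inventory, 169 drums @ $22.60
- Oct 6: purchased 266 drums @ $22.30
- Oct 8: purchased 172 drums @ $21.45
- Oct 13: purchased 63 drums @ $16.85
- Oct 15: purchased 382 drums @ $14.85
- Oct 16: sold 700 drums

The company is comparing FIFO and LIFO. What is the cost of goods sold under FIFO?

COGS = $14,947.65

FIFO COGS: 169 @ $22.60 + 266 @ $22.30 + 172 @ $21.45 + 63 @ $16.85 + 30 @ $14.85 = $14,947.65
LIFO COGS: 382 @ $14.85 + 63 @ $16.85 + 172 @ $21.45 + 83 @ $22.30 = $12,274.55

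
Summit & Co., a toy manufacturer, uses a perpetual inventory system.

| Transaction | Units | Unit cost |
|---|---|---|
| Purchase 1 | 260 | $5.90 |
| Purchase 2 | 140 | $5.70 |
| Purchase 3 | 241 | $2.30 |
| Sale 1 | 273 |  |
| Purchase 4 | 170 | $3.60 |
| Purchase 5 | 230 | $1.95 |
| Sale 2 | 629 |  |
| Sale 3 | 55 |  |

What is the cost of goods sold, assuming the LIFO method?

COGS = $3,451.20

Sale 1 (273) [LIFO — newest first]: 241 @ $2.30 + 32 @ $5.70 = $736.70
Sale 2 (629) [LIFO — newest first]: 230 @ $1.95 + 170 @ $3.60 + 108 @ $5.70 + 121 @ $5.90 = $2,390.00
Sale 3 (55) [LIFO — newest first]: 55 @ $5.90 = $324.50
Total COGS = $736.70 + $2,390.00 + $324.50 = $3,451.20
Ending inventory: 84 @ $5.90 = $495.60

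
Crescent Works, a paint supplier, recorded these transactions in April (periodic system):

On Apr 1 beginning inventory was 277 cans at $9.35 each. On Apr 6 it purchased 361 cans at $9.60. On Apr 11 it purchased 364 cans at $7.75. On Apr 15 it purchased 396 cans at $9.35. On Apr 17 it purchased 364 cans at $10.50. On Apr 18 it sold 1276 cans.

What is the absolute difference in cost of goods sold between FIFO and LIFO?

$366.35

FIFO COGS: 277 @ $9.35 + 361 @ $9.60 + 364 @ $7.75 + 274 @ $9.35 = $11,438.45
LIFO COGS: 364 @ $10.50 + 396 @ $9.35 + 364 @ $7.75 + 152 @ $9.60 = $11,804.80
Difference = |$11,438.45 − $11,804.80| = $366.35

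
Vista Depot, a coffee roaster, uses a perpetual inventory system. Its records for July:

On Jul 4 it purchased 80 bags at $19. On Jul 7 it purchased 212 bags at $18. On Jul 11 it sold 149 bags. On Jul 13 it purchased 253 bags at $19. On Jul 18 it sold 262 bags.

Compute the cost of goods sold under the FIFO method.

COGS = $7,597

Jul 11, 149 sold [FIFO — oldest first]: 80 @ $19 + 69 @ $18 = $2,762
Jul 18, 262 sold [FIFO — oldest first]: 143 @ $18 + 119 @ $19 = $4,835
Total COGS = $2,762 + $4,835 = $7,597
Ending inventory: 134 @ $19 = $2,546
Check: goods available $10,143 = COGS $7,597 + ending $2,546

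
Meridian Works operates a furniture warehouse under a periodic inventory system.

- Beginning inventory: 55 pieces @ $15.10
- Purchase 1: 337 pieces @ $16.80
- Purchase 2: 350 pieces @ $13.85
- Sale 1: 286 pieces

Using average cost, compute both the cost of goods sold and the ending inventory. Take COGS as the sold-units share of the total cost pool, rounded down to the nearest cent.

COGS = $4,370.78; ending inventory = $6,968.82

Sale 1, sell 286: 286/742 × $11,339.60 → $4,370.78
Ending inventory (cost pool remaining) = $6,968.82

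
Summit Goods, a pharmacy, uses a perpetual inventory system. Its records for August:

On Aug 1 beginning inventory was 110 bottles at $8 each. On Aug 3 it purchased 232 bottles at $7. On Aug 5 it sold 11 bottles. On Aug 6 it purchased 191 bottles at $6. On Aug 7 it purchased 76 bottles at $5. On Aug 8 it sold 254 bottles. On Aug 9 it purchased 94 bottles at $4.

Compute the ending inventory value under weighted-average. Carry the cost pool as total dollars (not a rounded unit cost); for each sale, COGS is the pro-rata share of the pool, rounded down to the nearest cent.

After Aug 1: 110 on hand, pool $880.00 (≈ $8.0000 each)
After Aug 3: 342 on hand, pool $2,504.00 (≈ $7.3216 each)
Aug 5, sell 11: 11/342 × $2,504.00 → $80.53
After Aug 6: 522 on hand, pool $3,569.47 (≈ $6.8381 each)
After Aug 7: 598 on hand, pool $3,949.47 (≈ $6.6045 each)
Aug 8, sell 254: 254/598 × $3,949.47 → $1,677.53
After Aug 9: 438 on hand, pool $2,647.94 (≈ $6.0455 each)
Total COGS = $80.53 + $1,677.53 = $1,758.06
Ending inventory (cost pool remaining) = $2,647.94

Ending inventory = $2,647.94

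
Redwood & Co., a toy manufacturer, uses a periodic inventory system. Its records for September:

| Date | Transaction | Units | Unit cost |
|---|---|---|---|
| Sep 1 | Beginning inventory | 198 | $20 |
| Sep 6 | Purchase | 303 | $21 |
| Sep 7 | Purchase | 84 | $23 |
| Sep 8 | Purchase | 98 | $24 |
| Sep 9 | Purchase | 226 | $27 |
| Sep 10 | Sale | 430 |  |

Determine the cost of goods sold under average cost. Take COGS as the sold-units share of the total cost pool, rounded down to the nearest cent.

Sep 10, sell 430: 430/909 × $20,709.00 → $9,796.33
Ending inventory (cost pool remaining) = $10,912.67

COGS = $9,796.33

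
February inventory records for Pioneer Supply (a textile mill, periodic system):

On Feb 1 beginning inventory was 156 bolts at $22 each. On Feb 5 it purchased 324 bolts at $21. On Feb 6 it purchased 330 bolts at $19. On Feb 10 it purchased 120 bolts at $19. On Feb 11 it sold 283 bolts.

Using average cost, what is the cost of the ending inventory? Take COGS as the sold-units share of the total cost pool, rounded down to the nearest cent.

Ending inventory = $13,069.40

Feb 11, sell 283: 283/930 × $18,786.00 → $5,716.60
Ending inventory (cost pool remaining) = $13,069.40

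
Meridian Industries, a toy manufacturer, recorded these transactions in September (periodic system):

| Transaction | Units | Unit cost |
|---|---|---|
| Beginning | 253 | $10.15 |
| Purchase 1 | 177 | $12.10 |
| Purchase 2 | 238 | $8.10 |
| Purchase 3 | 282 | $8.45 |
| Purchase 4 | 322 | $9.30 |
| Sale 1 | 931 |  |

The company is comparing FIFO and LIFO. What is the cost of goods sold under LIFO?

FIFO COGS: 253 @ $10.15 + 177 @ $12.10 + 238 @ $8.10 + 263 @ $8.45 = $8,859.80
LIFO COGS: 322 @ $9.30 + 282 @ $8.45 + 238 @ $8.10 + 89 @ $12.10 = $8,382.20

COGS = $8,382.20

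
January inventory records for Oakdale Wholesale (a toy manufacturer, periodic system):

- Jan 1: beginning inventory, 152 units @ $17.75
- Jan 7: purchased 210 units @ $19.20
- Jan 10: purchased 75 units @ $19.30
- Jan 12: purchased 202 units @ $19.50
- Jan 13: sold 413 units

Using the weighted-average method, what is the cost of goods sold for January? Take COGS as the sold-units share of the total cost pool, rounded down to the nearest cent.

COGS = $7,831.16

Jan 13, sell 413: 413/639 × $12,116.50 → $7,831.16
Ending inventory (cost pool remaining) = $4,285.34
Check: goods available $12,116.50 = COGS $7,831.16 + ending $4,285.34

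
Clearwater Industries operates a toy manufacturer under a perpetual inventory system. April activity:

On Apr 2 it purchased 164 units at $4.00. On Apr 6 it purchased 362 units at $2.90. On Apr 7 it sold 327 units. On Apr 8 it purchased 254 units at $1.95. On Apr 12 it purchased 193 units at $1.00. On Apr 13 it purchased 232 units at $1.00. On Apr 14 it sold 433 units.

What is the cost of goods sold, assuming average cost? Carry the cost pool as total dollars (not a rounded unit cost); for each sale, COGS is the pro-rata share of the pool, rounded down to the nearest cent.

After Apr 2: 164 on hand, pool $656.00 (≈ $4.0000 each)
After Apr 6: 526 on hand, pool $1,705.80 (≈ $3.2430 each)
Apr 7, sell 327: 327/526 × $1,705.80 → $1,060.44
After Apr 8: 453 on hand, pool $1,140.66 (≈ $2.5180 each)
After Apr 12: 646 on hand, pool $1,333.66 (≈ $2.0645 each)
After Apr 13: 878 on hand, pool $1,565.66 (≈ $1.7832 each)
Apr 14, sell 433: 433/878 × $1,565.66 → $772.13
Total COGS = $1,060.44 + $772.13 = $1,832.57
Ending inventory (cost pool remaining) = $793.53

COGS = $1,832.57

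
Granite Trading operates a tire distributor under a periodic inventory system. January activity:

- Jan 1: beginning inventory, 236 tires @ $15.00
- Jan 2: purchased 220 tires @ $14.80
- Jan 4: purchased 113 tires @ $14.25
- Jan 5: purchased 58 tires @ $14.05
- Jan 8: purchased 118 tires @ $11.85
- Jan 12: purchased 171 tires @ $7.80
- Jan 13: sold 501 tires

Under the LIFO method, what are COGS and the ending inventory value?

COGS = $5,764.05; ending inventory = $6,189.20

Jan 13, 501 sold [LIFO — newest first]: 171 @ $7.80 + 118 @ $11.85 + 58 @ $14.05 + 113 @ $14.25 + 41 @ $14.80 = $5,764.05
Ending inventory: 236 @ $15.00 + 179 @ $14.80 = $6,189.20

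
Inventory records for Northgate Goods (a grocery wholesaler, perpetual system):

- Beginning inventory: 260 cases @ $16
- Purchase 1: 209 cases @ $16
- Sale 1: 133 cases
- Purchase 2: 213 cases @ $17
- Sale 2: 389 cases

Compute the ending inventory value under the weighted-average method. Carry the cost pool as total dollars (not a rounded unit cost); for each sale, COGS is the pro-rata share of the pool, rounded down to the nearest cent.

After Beginning: 260 on hand, pool $4,160.00 (≈ $16.0000 each)
After Purchase 1: 469 on hand, pool $7,504.00 (≈ $16.0000 each)
Sale 1, sell 133: 133/469 × $7,504.00 → $2,128.00
After Purchase 2: 549 on hand, pool $8,997.00 (≈ $16.3880 each)
Sale 2, sell 389: 389/549 × $8,997.00 → $6,374.92
Total COGS = $2,128.00 + $6,374.92 = $8,502.92
Ending inventory (cost pool remaining) = $2,622.08
Check: goods available $11,125.00 = COGS $8,502.92 + ending $2,622.08

Ending inventory = $2,622.08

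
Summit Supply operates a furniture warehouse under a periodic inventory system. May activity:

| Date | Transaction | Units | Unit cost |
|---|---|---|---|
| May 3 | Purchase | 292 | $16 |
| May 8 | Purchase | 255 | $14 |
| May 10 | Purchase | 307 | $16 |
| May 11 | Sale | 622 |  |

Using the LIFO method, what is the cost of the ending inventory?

May 11, 622 sold [LIFO — newest first]: 307 @ $16 + 255 @ $14 + 60 @ $16 = $9,442
Ending inventory: 232 @ $16 = $3,712
Check: goods available $13,154 = COGS $9,442 + ending $3,712

Ending inventory = $3,712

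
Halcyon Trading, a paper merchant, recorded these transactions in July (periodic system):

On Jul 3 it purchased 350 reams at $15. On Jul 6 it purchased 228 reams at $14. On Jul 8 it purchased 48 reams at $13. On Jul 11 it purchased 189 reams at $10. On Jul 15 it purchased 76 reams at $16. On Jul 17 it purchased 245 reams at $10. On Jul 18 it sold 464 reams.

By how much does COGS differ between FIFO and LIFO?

$1,750

FIFO COGS: 350 @ $15 + 114 @ $14 = $6,846
LIFO COGS: 245 @ $10 + 76 @ $16 + 143 @ $10 = $5,096
Difference = |$6,846 − $5,096| = $1,750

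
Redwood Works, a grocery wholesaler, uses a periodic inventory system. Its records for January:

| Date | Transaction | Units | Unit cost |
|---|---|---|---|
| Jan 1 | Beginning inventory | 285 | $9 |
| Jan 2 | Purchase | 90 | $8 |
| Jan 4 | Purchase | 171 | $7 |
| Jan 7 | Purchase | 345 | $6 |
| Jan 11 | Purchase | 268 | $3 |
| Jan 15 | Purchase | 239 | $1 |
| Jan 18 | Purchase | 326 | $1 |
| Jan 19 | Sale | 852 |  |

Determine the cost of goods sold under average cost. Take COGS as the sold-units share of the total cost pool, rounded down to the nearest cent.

Jan 19, sell 852: 852/1724 × $7,921.00 → $3,914.55
Ending inventory (cost pool remaining) = $4,006.45

COGS = $3,914.55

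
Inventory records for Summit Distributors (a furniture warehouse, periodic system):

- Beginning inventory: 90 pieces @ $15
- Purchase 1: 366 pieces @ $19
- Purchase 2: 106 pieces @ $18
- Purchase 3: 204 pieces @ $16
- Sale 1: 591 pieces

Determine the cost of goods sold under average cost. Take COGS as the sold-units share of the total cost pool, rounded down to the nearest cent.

Sale 1, sell 591: 591/766 × $13,476.00 → $10,397.27
Ending inventory (cost pool remaining) = $3,078.73

COGS = $10,397.27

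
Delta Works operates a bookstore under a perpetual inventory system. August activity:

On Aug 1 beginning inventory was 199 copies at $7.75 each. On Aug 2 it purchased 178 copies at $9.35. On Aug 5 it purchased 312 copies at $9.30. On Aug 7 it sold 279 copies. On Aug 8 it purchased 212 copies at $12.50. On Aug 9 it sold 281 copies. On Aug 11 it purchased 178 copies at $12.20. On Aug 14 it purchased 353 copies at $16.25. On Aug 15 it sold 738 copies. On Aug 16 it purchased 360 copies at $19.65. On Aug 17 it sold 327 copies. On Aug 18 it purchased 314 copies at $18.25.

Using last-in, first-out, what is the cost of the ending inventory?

Ending inventory = $7,417.45

Aug 7, 279 sold [LIFO — newest first]: 279 @ $9.30 = $2,594.70
Aug 9, 281 sold [LIFO — newest first]: 212 @ $12.50 + 33 @ $9.30 + 36 @ $9.35 = $3,293.50
Aug 15, 738 sold [LIFO — newest first]: 353 @ $16.25 + 178 @ $12.20 + 142 @ $9.35 + 65 @ $7.75 = $9,739.30
Aug 17, 327 sold [LIFO — newest first]: 327 @ $19.65 = $6,425.55
Total COGS = $2,594.70 + $3,293.50 + $9,739.30 + $6,425.55 = $22,053.05
Ending inventory: 134 @ $7.75 + 33 @ $19.65 + 314 @ $18.25 = $7,417.45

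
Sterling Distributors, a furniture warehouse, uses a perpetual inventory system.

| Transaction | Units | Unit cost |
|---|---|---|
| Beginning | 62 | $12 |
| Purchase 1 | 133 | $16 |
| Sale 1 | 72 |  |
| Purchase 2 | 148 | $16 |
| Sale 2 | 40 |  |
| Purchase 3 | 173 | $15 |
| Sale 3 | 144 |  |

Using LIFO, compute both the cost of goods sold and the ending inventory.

COGS = $3,952; ending inventory = $3,883

Sale 1 (72) [LIFO — newest first]: 72 @ $16 = $1,152
Sale 2 (40) [LIFO — newest first]: 40 @ $16 = $640
Sale 3 (144) [LIFO — newest first]: 144 @ $15 = $2,160
Total COGS = $1,152 + $640 + $2,160 = $3,952
Ending inventory: 62 @ $12 + 61 @ $16 + 108 @ $16 + 29 @ $15 = $3,883
Check: goods available $7,835 = COGS $3,952 + ending $3,883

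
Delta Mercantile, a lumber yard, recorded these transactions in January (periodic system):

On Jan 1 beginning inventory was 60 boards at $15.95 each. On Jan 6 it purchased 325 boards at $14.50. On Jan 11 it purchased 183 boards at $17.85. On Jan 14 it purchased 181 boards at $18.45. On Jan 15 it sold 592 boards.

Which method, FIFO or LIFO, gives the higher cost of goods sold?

LIFO

FIFO COGS: 60 @ $15.95 + 325 @ $14.50 + 183 @ $17.85 + 24 @ $18.45 = $9,378.85
LIFO COGS: 181 @ $18.45 + 183 @ $17.85 + 228 @ $14.50 = $9,912.00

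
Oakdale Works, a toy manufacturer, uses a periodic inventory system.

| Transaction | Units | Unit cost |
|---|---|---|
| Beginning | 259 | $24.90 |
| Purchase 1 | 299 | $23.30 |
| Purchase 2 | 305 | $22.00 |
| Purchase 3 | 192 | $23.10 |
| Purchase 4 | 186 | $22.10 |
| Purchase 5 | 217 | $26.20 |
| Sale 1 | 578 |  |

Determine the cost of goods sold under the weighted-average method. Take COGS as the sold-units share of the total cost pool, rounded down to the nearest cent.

Sale 1, sell 578: 578/1458 × $34,357.00 → $13,620.26
Ending inventory (cost pool remaining) = $20,736.74

COGS = $13,620.26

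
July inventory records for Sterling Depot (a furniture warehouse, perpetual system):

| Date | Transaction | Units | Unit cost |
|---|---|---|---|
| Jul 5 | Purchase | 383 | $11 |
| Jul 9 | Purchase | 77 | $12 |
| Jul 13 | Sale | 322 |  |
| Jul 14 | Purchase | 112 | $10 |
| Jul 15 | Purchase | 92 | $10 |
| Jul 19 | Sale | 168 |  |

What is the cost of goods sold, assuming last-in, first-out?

COGS = $5,299

Jul 13, 322 sold [LIFO — newest first]: 77 @ $12 + 245 @ $11 = $3,619
Jul 19, 168 sold [LIFO — newest first]: 92 @ $10 + 76 @ $10 = $1,680
Total COGS = $3,619 + $1,680 = $5,299
Ending inventory: 138 @ $11 + 36 @ $10 = $1,878
Check: goods available $7,177 = COGS $5,299 + ending $1,878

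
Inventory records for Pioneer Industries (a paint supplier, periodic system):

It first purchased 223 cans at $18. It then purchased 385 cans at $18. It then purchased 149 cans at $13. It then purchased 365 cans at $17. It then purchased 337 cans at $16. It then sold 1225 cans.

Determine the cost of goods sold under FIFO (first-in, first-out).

Sale 1 (1225) [FIFO — oldest first]: 223 @ $18 + 385 @ $18 + 149 @ $13 + 365 @ $17 + 103 @ $16 = $20,734
Ending inventory: 234 @ $16 = $3,744

COGS = $20,734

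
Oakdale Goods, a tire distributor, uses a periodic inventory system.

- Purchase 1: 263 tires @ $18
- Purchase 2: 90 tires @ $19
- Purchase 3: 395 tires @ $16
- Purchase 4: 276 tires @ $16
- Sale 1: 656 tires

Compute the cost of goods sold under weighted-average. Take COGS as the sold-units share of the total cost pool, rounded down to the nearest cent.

Sale 1, sell 656: 656/1024 × $17,180.00 → $11,005.93
Ending inventory (cost pool remaining) = $6,174.07

COGS = $11,005.93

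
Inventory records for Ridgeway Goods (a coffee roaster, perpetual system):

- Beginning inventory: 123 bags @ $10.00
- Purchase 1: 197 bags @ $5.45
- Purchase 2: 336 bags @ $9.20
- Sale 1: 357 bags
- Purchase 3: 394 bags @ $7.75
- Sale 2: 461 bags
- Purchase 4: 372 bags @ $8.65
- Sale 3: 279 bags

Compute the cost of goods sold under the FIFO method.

Sale 1 (357) [FIFO — oldest first]: 123 @ $10.00 + 197 @ $5.45 + 37 @ $9.20 = $2,644.05
Sale 2 (461) [FIFO — oldest first]: 299 @ $9.20 + 162 @ $7.75 = $4,006.30
Sale 3 (279) [FIFO — oldest first]: 232 @ $7.75 + 47 @ $8.65 = $2,204.55
Total COGS = $2,644.05 + $4,006.30 + $2,204.55 = $8,854.90
Ending inventory: 325 @ $8.65 = $2,811.25

COGS = $8,854.90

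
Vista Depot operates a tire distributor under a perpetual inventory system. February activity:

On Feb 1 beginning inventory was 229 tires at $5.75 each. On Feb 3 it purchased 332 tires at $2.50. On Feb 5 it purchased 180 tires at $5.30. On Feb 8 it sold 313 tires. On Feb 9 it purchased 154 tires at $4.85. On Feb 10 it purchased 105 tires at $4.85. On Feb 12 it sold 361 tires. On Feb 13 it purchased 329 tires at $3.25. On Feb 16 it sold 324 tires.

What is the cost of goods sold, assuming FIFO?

Feb 8, 313 sold [FIFO — oldest first]: 229 @ $5.75 + 84 @ $2.50 = $1,526.75
Feb 12, 361 sold [FIFO — oldest first]: 248 @ $2.50 + 113 @ $5.30 = $1,218.90
Feb 16, 324 sold [FIFO — oldest first]: 67 @ $5.30 + 154 @ $4.85 + 103 @ $4.85 = $1,601.55
Total COGS = $1,526.75 + $1,218.90 + $1,601.55 = $4,347.20
Ending inventory: 2 @ $4.85 + 329 @ $3.25 = $1,078.95

COGS = $4,347.20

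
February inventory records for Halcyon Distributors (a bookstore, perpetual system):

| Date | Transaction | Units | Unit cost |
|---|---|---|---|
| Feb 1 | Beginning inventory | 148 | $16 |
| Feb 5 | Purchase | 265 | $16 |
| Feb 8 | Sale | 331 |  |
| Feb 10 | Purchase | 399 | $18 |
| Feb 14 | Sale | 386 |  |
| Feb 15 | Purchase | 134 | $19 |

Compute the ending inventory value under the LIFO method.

Ending inventory = $4,092

Feb 8, 331 sold [LIFO — newest first]: 265 @ $16 + 66 @ $16 = $5,296
Feb 14, 386 sold [LIFO — newest first]: 386 @ $18 = $6,948
Total COGS = $5,296 + $6,948 = $12,244
Ending inventory: 82 @ $16 + 13 @ $18 + 134 @ $19 = $4,092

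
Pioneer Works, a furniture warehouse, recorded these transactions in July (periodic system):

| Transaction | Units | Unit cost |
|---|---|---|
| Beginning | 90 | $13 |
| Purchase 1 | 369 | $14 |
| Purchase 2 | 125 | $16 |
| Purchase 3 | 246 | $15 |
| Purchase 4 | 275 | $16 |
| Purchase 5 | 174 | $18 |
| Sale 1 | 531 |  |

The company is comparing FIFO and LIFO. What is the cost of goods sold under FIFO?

COGS = $7,488

FIFO COGS: 90 @ $13 + 369 @ $14 + 72 @ $16 = $7,488
LIFO COGS: 174 @ $18 + 275 @ $16 + 82 @ $15 = $8,762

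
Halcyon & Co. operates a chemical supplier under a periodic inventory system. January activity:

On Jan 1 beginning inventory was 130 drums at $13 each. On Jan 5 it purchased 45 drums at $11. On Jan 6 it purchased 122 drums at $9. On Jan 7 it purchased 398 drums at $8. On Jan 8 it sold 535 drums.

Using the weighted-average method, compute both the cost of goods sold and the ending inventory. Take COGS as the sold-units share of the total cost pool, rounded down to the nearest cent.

Jan 8, sell 535: 535/695 × $6,467.00 → $4,978.19
Ending inventory (cost pool remaining) = $1,488.81
Check: goods available $6,467.00 = COGS $4,978.19 + ending $1,488.81

COGS = $4,978.19; ending inventory = $1,488.81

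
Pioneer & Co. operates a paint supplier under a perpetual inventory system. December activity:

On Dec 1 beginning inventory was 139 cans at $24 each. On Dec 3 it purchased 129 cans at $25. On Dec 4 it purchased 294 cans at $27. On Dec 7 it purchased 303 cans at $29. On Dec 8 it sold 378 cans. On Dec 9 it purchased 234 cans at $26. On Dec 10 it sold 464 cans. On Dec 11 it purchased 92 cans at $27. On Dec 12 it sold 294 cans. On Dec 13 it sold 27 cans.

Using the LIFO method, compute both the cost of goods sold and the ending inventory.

COGS = $31,182; ending inventory = $672

Dec 8, 378 sold [LIFO — newest first]: 303 @ $29 + 75 @ $27 = $10,812
Dec 10, 464 sold [LIFO — newest first]: 234 @ $26 + 219 @ $27 + 11 @ $25 = $12,272
Dec 12, 294 sold [LIFO — newest first]: 92 @ $27 + 118 @ $25 + 84 @ $24 = $7,450
Dec 13, 27 sold [LIFO — newest first]: 27 @ $24 = $648
Total COGS = $10,812 + $12,272 + $7,450 + $648 = $31,182
Ending inventory: 28 @ $24 = $672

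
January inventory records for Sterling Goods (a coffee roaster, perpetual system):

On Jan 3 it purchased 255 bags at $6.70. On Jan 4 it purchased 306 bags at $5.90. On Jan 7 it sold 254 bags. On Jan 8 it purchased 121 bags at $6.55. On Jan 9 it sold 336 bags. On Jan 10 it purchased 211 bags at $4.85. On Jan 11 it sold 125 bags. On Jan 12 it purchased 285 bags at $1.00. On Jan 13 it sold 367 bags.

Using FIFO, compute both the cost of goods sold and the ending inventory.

Jan 7, 254 sold [FIFO — oldest first]: 254 @ $6.70 = $1,701.80
Jan 9, 336 sold [FIFO — oldest first]: 1 @ $6.70 + 306 @ $5.90 + 29 @ $6.55 = $2,002.05
Jan 11, 125 sold [FIFO — oldest first]: 92 @ $6.55 + 33 @ $4.85 = $762.65
Jan 13, 367 sold [FIFO — oldest first]: 178 @ $4.85 + 189 @ $1.00 = $1,052.30
Total COGS = $1,701.80 + $2,002.05 + $762.65 + $1,052.30 = $5,518.80
Ending inventory: 96 @ $1.00 = $96.00

COGS = $5,518.80; ending inventory = $96.00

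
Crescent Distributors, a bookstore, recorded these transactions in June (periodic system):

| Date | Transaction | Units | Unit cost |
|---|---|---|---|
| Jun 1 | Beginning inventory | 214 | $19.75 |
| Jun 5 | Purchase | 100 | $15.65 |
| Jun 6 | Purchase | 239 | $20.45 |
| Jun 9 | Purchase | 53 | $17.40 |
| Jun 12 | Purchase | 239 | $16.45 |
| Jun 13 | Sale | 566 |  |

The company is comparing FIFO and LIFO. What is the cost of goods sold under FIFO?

FIFO COGS: 214 @ $19.75 + 100 @ $15.65 + 239 @ $20.45 + 13 @ $17.40 = $10,905.25
LIFO COGS: 239 @ $16.45 + 53 @ $17.40 + 239 @ $20.45 + 35 @ $15.65 = $10,289.05

COGS = $10,905.25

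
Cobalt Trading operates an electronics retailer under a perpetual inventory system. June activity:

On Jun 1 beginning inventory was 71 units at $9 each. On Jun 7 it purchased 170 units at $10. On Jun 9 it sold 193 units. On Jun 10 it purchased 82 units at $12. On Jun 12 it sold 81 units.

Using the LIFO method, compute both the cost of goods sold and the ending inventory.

COGS = $2,879; ending inventory = $444

Jun 9, 193 sold [LIFO — newest first]: 170 @ $10 + 23 @ $9 = $1,907
Jun 12, 81 sold [LIFO — newest first]: 81 @ $12 = $972
Total COGS = $1,907 + $972 = $2,879
Ending inventory: 48 @ $9 + 1 @ $12 = $444
Check: goods available $3,323 = COGS $2,879 + ending $444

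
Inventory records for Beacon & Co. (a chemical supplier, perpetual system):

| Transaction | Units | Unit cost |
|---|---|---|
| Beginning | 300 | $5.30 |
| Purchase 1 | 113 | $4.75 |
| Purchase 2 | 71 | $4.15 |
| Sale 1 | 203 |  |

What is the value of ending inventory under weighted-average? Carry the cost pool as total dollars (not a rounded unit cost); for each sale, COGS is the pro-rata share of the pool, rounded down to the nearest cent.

Ending inventory = $1,405.82

After Beginning: 300 on hand, pool $1,590.00 (≈ $5.3000 each)
After Purchase 1: 413 on hand, pool $2,126.75 (≈ $5.1495 each)
After Purchase 2: 484 on hand, pool $2,421.40 (≈ $5.0029 each)
Sale 1, sell 203: 203/484 × $2,421.40 → $1,015.58
Ending inventory (cost pool remaining) = $1,405.82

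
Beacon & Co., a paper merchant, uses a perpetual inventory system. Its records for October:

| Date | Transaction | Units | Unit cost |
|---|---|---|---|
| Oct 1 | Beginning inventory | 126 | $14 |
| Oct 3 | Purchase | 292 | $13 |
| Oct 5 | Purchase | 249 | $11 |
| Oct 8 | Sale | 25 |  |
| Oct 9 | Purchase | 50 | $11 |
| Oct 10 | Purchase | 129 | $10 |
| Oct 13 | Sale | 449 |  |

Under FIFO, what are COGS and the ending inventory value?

Oct 8, 25 sold [FIFO — oldest first]: 25 @ $14 = $350
Oct 13, 449 sold [FIFO — oldest first]: 101 @ $14 + 292 @ $13 + 56 @ $11 = $5,826
Total COGS = $350 + $5,826 = $6,176
Ending inventory: 193 @ $11 + 50 @ $11 + 129 @ $10 = $3,963
Check: goods available $10,139 = COGS $6,176 + ending $3,963

COGS = $6,176; ending inventory = $3,963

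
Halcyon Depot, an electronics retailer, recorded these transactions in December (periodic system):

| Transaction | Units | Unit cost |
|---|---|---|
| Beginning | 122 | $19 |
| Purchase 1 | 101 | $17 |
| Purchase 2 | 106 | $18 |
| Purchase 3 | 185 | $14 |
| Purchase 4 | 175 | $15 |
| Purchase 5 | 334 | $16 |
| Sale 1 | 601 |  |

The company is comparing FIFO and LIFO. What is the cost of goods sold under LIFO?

COGS = $9,257

FIFO COGS: 122 @ $19 + 101 @ $17 + 106 @ $18 + 185 @ $14 + 87 @ $15 = $9,838
LIFO COGS: 334 @ $16 + 175 @ $15 + 92 @ $14 = $9,257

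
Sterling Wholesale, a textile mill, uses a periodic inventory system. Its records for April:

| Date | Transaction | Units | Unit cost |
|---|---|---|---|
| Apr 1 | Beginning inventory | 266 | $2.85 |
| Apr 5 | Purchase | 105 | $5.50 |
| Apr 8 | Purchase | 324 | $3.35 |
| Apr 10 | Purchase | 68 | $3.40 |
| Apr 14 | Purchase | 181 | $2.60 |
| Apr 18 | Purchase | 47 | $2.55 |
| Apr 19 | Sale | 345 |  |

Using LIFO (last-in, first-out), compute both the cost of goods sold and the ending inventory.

COGS = $985.80; ending inventory = $2,256.85

Apr 19, 345 sold [LIFO — newest first]: 47 @ $2.55 + 181 @ $2.60 + 68 @ $3.40 + 49 @ $3.35 = $985.80
Ending inventory: 266 @ $2.85 + 105 @ $5.50 + 275 @ $3.35 = $2,256.85
Check: goods available $3,242.65 = COGS $985.80 + ending $2,256.85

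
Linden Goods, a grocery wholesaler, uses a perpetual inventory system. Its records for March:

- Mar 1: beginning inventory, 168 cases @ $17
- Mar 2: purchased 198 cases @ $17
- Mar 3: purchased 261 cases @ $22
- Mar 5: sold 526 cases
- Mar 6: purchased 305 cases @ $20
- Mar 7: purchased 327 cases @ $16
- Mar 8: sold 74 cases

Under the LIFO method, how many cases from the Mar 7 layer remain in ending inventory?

Mar 5, 526 sold [LIFO — newest first]: 261 @ $22 + 198 @ $17 + 67 @ $17 = $10,247
Mar 8, 74 sold [LIFO — newest first]: 74 @ $16 = $1,184
Total COGS = $10,247 + $1,184 = $11,431
Ending inventory: 101 @ $17 + 305 @ $20 + 253 @ $16 = $11,865

253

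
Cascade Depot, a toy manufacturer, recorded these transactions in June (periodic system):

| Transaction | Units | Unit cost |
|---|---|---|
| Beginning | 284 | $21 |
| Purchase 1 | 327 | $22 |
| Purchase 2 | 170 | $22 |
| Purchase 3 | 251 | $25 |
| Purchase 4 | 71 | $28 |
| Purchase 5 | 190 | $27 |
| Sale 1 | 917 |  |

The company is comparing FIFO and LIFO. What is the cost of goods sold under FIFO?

COGS = $20,298

FIFO COGS: 284 @ $21 + 327 @ $22 + 170 @ $22 + 136 @ $25 = $20,298
LIFO COGS: 190 @ $27 + 71 @ $28 + 251 @ $25 + 170 @ $22 + 235 @ $22 = $22,303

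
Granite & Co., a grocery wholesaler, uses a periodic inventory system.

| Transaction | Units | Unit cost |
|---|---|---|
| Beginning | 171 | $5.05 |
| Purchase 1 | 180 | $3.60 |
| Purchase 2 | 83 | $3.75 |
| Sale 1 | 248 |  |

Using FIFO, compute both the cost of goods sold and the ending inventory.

COGS = $1,140.75; ending inventory = $682.05

Sale 1 (248) [FIFO — oldest first]: 171 @ $5.05 + 77 @ $3.60 = $1,140.75
Ending inventory: 103 @ $3.60 + 83 @ $3.75 = $682.05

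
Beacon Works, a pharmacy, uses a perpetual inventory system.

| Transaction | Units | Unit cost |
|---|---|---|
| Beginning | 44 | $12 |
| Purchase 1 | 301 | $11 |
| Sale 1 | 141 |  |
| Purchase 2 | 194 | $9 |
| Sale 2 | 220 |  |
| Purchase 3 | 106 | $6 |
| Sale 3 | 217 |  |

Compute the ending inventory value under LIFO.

Sale 1 (141) [LIFO — newest first]: 141 @ $11 = $1,551
Sale 2 (220) [LIFO — newest first]: 194 @ $9 + 26 @ $11 = $2,032
Sale 3 (217) [LIFO — newest first]: 106 @ $6 + 111 @ $11 = $1,857
Total COGS = $1,551 + $2,032 + $1,857 = $5,440
Ending inventory: 44 @ $12 + 23 @ $11 = $781

Ending inventory = $781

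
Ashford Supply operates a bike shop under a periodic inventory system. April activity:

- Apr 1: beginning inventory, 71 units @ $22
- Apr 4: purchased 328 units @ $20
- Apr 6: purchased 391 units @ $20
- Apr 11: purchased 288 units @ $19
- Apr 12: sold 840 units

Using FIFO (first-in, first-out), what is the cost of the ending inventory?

Ending inventory = $4,522

Apr 12, 840 sold [FIFO — oldest first]: 71 @ $22 + 328 @ $20 + 391 @ $20 + 50 @ $19 = $16,892
Ending inventory: 238 @ $19 = $4,522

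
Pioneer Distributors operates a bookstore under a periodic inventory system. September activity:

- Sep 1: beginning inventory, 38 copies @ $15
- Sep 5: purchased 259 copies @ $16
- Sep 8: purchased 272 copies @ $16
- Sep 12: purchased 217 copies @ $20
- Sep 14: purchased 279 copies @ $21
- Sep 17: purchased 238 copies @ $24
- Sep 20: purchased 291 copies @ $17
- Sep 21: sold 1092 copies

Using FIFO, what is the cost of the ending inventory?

Ending inventory = $10,011

Sep 21, 1092 sold [FIFO — oldest first]: 38 @ $15 + 259 @ $16 + 272 @ $16 + 217 @ $20 + 279 @ $21 + 27 @ $24 = $19,913
Ending inventory: 211 @ $24 + 291 @ $17 = $10,011
Check: goods available $29,924 = COGS $19,913 + ending $10,011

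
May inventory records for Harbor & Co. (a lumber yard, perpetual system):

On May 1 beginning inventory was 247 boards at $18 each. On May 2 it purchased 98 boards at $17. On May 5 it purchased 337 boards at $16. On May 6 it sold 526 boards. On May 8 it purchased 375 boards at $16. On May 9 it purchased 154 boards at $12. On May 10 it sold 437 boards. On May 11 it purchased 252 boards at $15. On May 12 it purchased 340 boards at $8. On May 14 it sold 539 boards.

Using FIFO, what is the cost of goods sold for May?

COGS = $23,444

May 6, 526 sold [FIFO — oldest first]: 247 @ $18 + 98 @ $17 + 181 @ $16 = $9,008
May 10, 437 sold [FIFO — oldest first]: 156 @ $16 + 281 @ $16 = $6,992
May 14, 539 sold [FIFO — oldest first]: 94 @ $16 + 154 @ $12 + 252 @ $15 + 39 @ $8 = $7,444
Total COGS = $9,008 + $6,992 + $7,444 = $23,444
Ending inventory: 301 @ $8 = $2,408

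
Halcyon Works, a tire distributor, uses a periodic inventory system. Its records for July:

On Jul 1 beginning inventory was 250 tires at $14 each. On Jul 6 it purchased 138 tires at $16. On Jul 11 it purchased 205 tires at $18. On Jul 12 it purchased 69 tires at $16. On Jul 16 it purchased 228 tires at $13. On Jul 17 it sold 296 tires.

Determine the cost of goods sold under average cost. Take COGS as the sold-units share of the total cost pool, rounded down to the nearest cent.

Jul 17, sell 296: 296/890 × $13,466.00 → $4,478.57
Ending inventory (cost pool remaining) = $8,987.43
Check: goods available $13,466.00 = COGS $4,478.57 + ending $8,987.43

COGS = $4,478.57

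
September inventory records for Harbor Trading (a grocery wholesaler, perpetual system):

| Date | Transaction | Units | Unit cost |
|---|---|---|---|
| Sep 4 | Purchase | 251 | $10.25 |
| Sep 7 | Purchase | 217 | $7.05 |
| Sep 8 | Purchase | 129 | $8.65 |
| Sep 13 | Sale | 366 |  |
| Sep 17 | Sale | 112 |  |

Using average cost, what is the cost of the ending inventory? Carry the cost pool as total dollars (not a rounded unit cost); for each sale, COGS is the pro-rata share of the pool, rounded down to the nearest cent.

After Sep 4: 251 on hand, pool $2,572.75 (≈ $10.2500 each)
After Sep 7: 468 on hand, pool $4,102.60 (≈ $8.7662 each)
After Sep 8: 597 on hand, pool $5,218.45 (≈ $8.7411 each)
Sep 13, sell 366: 366/597 × $5,218.45 → $3,199.25
Sep 17, sell 112: 112/231 × $2,019.20 → $979.00
Total COGS = $3,199.25 + $979.00 = $4,178.25
Ending inventory (cost pool remaining) = $1,040.20

Ending inventory = $1,040.20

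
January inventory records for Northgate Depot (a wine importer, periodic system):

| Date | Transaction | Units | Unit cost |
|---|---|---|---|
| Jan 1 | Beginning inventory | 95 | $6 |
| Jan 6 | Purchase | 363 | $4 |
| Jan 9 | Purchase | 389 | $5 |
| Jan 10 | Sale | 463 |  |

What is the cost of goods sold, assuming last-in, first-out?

Jan 10, 463 sold [LIFO — newest first]: 389 @ $5 + 74 @ $4 = $2,241
Ending inventory: 95 @ $6 + 289 @ $4 = $1,726

COGS = $2,241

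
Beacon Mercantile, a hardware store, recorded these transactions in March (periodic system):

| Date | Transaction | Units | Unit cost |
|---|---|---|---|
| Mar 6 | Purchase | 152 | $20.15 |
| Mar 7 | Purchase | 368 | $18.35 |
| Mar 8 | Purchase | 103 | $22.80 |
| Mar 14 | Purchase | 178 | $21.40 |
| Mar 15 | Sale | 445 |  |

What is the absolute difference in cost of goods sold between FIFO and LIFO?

FIFO COGS: 152 @ $20.15 + 293 @ $18.35 = $8,439.35
LIFO COGS: 178 @ $21.40 + 103 @ $22.80 + 164 @ $18.35 = $9,167.00
Difference = |$8,439.35 − $9,167.00| = $727.65

$727.65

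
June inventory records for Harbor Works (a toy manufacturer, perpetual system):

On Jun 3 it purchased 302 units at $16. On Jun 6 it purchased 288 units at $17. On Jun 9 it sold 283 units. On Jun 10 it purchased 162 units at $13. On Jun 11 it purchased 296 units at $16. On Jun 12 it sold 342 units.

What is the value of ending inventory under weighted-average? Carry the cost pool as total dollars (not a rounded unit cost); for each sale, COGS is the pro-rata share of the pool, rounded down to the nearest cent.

Ending inventory = $6,582.14

After Jun 3: 302 on hand, pool $4,832.00 (≈ $16.0000 each)
After Jun 6: 590 on hand, pool $9,728.00 (≈ $16.4881 each)
Jun 9, sell 283: 283/590 × $9,728.00 → $4,666.14
After Jun 10: 469 on hand, pool $7,167.86 (≈ $15.2833 each)
After Jun 11: 765 on hand, pool $11,903.86 (≈ $15.5606 each)
Jun 12, sell 342: 342/765 × $11,903.86 → $5,321.72
Total COGS = $4,666.14 + $5,321.72 = $9,987.86
Ending inventory (cost pool remaining) = $6,582.14
Check: goods available $16,570.00 = COGS $9,987.86 + ending $6,582.14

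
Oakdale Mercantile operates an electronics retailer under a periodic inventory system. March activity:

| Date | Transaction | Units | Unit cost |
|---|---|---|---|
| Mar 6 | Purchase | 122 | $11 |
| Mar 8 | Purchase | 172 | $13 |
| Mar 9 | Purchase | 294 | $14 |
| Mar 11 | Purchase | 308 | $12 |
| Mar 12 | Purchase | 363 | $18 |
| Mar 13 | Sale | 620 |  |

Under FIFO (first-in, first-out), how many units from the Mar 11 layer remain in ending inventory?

276

Mar 13, 620 sold [FIFO — oldest first]: 122 @ $11 + 172 @ $13 + 294 @ $14 + 32 @ $12 = $8,078
Ending inventory: 276 @ $12 + 363 @ $18 = $9,846
Check: goods available $17,924 = COGS $8,078 + ending $9,846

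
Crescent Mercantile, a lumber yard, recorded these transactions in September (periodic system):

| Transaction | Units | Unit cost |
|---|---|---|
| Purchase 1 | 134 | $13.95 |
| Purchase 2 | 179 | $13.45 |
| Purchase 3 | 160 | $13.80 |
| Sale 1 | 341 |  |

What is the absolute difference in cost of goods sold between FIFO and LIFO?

FIFO COGS: 134 @ $13.95 + 179 @ $13.45 + 28 @ $13.80 = $4,663.25
LIFO COGS: 160 @ $13.80 + 179 @ $13.45 + 2 @ $13.95 = $4,643.45
Difference = |$4,663.25 − $4,643.45| = $19.80

$19.80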